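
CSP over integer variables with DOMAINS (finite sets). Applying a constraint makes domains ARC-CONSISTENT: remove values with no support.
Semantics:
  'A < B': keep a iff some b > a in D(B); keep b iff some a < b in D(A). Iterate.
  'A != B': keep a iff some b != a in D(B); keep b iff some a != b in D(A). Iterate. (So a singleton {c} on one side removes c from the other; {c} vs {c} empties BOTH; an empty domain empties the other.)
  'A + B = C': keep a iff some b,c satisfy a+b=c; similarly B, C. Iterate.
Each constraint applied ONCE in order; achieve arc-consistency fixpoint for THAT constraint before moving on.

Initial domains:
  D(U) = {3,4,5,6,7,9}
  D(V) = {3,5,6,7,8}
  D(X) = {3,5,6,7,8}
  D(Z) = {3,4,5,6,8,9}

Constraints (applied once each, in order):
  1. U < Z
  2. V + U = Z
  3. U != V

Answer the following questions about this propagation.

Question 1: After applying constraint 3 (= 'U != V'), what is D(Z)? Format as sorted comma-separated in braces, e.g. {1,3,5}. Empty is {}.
Answer: {6,8,9}

Derivation:
Constraint 1 (U < Z) on D(U)={3,4,5,6,7,9} D(Z)={3,4,5,6,8,9}: U {3,4,5,6,7,9}->{3,4,5,6,7}; Z {3,4,5,6,8,9}->{4,5,6,8,9}
Constraint 2 (V + U = Z) on D(V)={3,5,6,7,8} D(U)={3,4,5,6,7} D(Z)={4,5,6,8,9}: V {3,5,6,7,8}->{3,5,6}; U {3,4,5,6,7}->{3,4,5,6}; Z {4,5,6,8,9}->{6,8,9}
Constraint 3 (U != V) on D(U)={3,4,5,6} D(V)={3,5,6}: no change
So after constraint 3: D(Z) = {6,8,9}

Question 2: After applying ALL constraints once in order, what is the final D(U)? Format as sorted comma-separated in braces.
Answer: {3,4,5,6}

Derivation:
Constraint 1 (U < Z) on D(U)={3,4,5,6,7,9} D(Z)={3,4,5,6,8,9}: U {3,4,5,6,7,9}->{3,4,5,6,7}; Z {3,4,5,6,8,9}->{4,5,6,8,9}
Constraint 2 (V + U = Z) on D(V)={3,5,6,7,8} D(U)={3,4,5,6,7} D(Z)={4,5,6,8,9}: V {3,5,6,7,8}->{3,5,6}; U {3,4,5,6,7}->{3,4,5,6}; Z {4,5,6,8,9}->{6,8,9}
Constraint 3 (U != V) on D(U)={3,4,5,6} D(V)={3,5,6}: no change
So after all 3 constraints: D(U) = {3,4,5,6}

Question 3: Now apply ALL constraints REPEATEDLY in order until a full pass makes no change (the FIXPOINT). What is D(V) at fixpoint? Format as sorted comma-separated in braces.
pass 0 (initial): D(V)={3,5,6,7,8}
pass 1: U {3,4,5,6,7,9}->{3,4,5,6}; V {3,5,6,7,8}->{3,5,6}; Z {3,4,5,6,8,9}->{6,8,9}
pass 2: no change
Fixpoint after 2 passes: D(V) = {3,5,6}

Answer: {3,5,6}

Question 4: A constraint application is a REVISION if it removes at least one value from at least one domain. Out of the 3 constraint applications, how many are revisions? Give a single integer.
Constraint 1 (U < Z) on D(U)={3,4,5,6,7,9} D(Z)={3,4,5,6,8,9}: U {3,4,5,6,7,9}->{3,4,5,6,7}; Z {3,4,5,6,8,9}->{4,5,6,8,9} => REVISION
Constraint 2 (V + U = Z) on D(V)={3,5,6,7,8} D(U)={3,4,5,6,7} D(Z)={4,5,6,8,9}: V {3,5,6,7,8}->{3,5,6}; U {3,4,5,6,7}->{3,4,5,6}; Z {4,5,6,8,9}->{6,8,9} => REVISION
Constraint 3 (U != V) on D(U)={3,4,5,6} D(V)={3,5,6}: no change => not a revision
Total revisions = 2

Answer: 2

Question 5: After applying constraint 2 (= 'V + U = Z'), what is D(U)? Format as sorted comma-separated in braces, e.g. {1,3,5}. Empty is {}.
Constraint 1 (U < Z) on D(U)={3,4,5,6,7,9} D(Z)={3,4,5,6,8,9}: U {3,4,5,6,7,9}->{3,4,5,6,7}; Z {3,4,5,6,8,9}->{4,5,6,8,9}
Constraint 2 (V + U = Z) on D(V)={3,5,6,7,8} D(U)={3,4,5,6,7} D(Z)={4,5,6,8,9}: V {3,5,6,7,8}->{3,5,6}; U {3,4,5,6,7}->{3,4,5,6}; Z {4,5,6,8,9}->{6,8,9}
So after constraint 2: D(U) = {3,4,5,6}

Answer: {3,4,5,6}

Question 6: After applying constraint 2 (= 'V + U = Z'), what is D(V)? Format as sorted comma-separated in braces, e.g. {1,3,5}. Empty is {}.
Answer: {3,5,6}

Derivation:
Constraint 1 (U < Z) on D(U)={3,4,5,6,7,9} D(Z)={3,4,5,6,8,9}: U {3,4,5,6,7,9}->{3,4,5,6,7}; Z {3,4,5,6,8,9}->{4,5,6,8,9}
Constraint 2 (V + U = Z) on D(V)={3,5,6,7,8} D(U)={3,4,5,6,7} D(Z)={4,5,6,8,9}: V {3,5,6,7,8}->{3,5,6}; U {3,4,5,6,7}->{3,4,5,6}; Z {4,5,6,8,9}->{6,8,9}
So after constraint 2: D(V) = {3,5,6}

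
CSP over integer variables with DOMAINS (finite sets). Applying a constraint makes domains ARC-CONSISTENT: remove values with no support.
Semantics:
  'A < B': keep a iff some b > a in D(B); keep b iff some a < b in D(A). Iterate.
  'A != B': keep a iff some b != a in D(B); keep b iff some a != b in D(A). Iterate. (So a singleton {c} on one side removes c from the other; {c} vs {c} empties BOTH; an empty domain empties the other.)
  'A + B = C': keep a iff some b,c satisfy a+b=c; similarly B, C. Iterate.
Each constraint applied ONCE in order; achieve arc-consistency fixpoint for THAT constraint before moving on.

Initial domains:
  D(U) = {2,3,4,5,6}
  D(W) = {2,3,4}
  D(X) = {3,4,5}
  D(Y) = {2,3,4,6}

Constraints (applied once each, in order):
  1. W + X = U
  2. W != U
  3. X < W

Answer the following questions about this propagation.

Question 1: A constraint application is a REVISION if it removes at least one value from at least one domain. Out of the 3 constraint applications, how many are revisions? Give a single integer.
Answer: 2

Derivation:
Constraint 1 (W + X = U) on D(W)={2,3,4} D(X)={3,4,5} D(U)={2,3,4,5,6}: W {2,3,4}->{2,3}; X {3,4,5}->{3,4}; U {2,3,4,5,6}->{5,6} => REVISION
Constraint 2 (W != U) on D(W)={2,3} D(U)={5,6}: no change => not a revision
Constraint 3 (X < W) on D(X)={3,4} D(W)={2,3}: X {3,4}->{}; W {2,3}->{} => REVISION
Total revisions = 2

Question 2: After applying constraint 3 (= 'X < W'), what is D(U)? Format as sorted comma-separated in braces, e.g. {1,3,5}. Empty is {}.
Answer: {5,6}

Derivation:
Constraint 1 (W + X = U) on D(W)={2,3,4} D(X)={3,4,5} D(U)={2,3,4,5,6}: W {2,3,4}->{2,3}; X {3,4,5}->{3,4}; U {2,3,4,5,6}->{5,6}
Constraint 2 (W != U) on D(W)={2,3} D(U)={5,6}: no change
Constraint 3 (X < W) on D(X)={3,4} D(W)={2,3}: X {3,4}->{}; W {2,3}->{}
So after constraint 3: D(U) = {5,6}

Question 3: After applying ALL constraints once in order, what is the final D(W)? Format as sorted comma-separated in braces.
Constraint 1 (W + X = U) on D(W)={2,3,4} D(X)={3,4,5} D(U)={2,3,4,5,6}: W {2,3,4}->{2,3}; X {3,4,5}->{3,4}; U {2,3,4,5,6}->{5,6}
Constraint 2 (W != U) on D(W)={2,3} D(U)={5,6}: no change
Constraint 3 (X < W) on D(X)={3,4} D(W)={2,3}: X {3,4}->{}; W {2,3}->{}
So after all 3 constraints: D(W) = {}

Answer: {}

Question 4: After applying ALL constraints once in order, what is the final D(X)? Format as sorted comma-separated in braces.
Answer: {}

Derivation:
Constraint 1 (W + X = U) on D(W)={2,3,4} D(X)={3,4,5} D(U)={2,3,4,5,6}: W {2,3,4}->{2,3}; X {3,4,5}->{3,4}; U {2,3,4,5,6}->{5,6}
Constraint 2 (W != U) on D(W)={2,3} D(U)={5,6}: no change
Constraint 3 (X < W) on D(X)={3,4} D(W)={2,3}: X {3,4}->{}; W {2,3}->{}
So after all 3 constraints: D(X) = {}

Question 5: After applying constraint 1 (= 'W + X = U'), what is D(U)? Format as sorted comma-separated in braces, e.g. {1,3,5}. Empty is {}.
Constraint 1 (W + X = U) on D(W)={2,3,4} D(X)={3,4,5} D(U)={2,3,4,5,6}: W {2,3,4}->{2,3}; X {3,4,5}->{3,4}; U {2,3,4,5,6}->{5,6}
So after constraint 1: D(U) = {5,6}

Answer: {5,6}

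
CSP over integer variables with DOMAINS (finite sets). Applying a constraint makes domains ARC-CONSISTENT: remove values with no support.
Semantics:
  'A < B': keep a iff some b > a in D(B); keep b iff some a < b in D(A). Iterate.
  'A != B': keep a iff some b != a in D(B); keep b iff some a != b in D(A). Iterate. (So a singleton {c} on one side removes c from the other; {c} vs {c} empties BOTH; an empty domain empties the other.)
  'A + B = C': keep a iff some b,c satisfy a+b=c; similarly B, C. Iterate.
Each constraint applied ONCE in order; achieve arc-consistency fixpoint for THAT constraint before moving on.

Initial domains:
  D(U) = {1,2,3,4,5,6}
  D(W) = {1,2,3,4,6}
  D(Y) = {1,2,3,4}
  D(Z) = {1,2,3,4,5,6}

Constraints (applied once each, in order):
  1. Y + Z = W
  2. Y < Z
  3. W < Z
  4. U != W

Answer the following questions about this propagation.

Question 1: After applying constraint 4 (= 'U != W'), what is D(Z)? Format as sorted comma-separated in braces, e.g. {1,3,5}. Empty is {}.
Answer: {3,4,5}

Derivation:
Constraint 1 (Y + Z = W) on D(Y)={1,2,3,4} D(Z)={1,2,3,4,5,6} D(W)={1,2,3,4,6}: Z {1,2,3,4,5,6}->{1,2,3,4,5}; W {1,2,3,4,6}->{2,3,4,6}
Constraint 2 (Y < Z) on D(Y)={1,2,3,4} D(Z)={1,2,3,4,5}: Z {1,2,3,4,5}->{2,3,4,5}
Constraint 3 (W < Z) on D(W)={2,3,4,6} D(Z)={2,3,4,5}: W {2,3,4,6}->{2,3,4}; Z {2,3,4,5}->{3,4,5}
Constraint 4 (U != W) on D(U)={1,2,3,4,5,6} D(W)={2,3,4}: no change
So after constraint 4: D(Z) = {3,4,5}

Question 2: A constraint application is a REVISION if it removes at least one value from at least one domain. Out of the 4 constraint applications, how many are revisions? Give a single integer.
Constraint 1 (Y + Z = W) on D(Y)={1,2,3,4} D(Z)={1,2,3,4,5,6} D(W)={1,2,3,4,6}: Z {1,2,3,4,5,6}->{1,2,3,4,5}; W {1,2,3,4,6}->{2,3,4,6} => REVISION
Constraint 2 (Y < Z) on D(Y)={1,2,3,4} D(Z)={1,2,3,4,5}: Z {1,2,3,4,5}->{2,3,4,5} => REVISION
Constraint 3 (W < Z) on D(W)={2,3,4,6} D(Z)={2,3,4,5}: W {2,3,4,6}->{2,3,4}; Z {2,3,4,5}->{3,4,5} => REVISION
Constraint 4 (U != W) on D(U)={1,2,3,4,5,6} D(W)={2,3,4}: no change => not a revision
Total revisions = 3

Answer: 3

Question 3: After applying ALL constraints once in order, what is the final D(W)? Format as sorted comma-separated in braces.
Answer: {2,3,4}

Derivation:
Constraint 1 (Y + Z = W) on D(Y)={1,2,3,4} D(Z)={1,2,3,4,5,6} D(W)={1,2,3,4,6}: Z {1,2,3,4,5,6}->{1,2,3,4,5}; W {1,2,3,4,6}->{2,3,4,6}
Constraint 2 (Y < Z) on D(Y)={1,2,3,4} D(Z)={1,2,3,4,5}: Z {1,2,3,4,5}->{2,3,4,5}
Constraint 3 (W < Z) on D(W)={2,3,4,6} D(Z)={2,3,4,5}: W {2,3,4,6}->{2,3,4}; Z {2,3,4,5}->{3,4,5}
Constraint 4 (U != W) on D(U)={1,2,3,4,5,6} D(W)={2,3,4}: no change
So after all 4 constraints: D(W) = {2,3,4}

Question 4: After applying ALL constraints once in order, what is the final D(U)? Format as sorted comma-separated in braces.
Constraint 1 (Y + Z = W) on D(Y)={1,2,3,4} D(Z)={1,2,3,4,5,6} D(W)={1,2,3,4,6}: Z {1,2,3,4,5,6}->{1,2,3,4,5}; W {1,2,3,4,6}->{2,3,4,6}
Constraint 2 (Y < Z) on D(Y)={1,2,3,4} D(Z)={1,2,3,4,5}: Z {1,2,3,4,5}->{2,3,4,5}
Constraint 3 (W < Z) on D(W)={2,3,4,6} D(Z)={2,3,4,5}: W {2,3,4,6}->{2,3,4}; Z {2,3,4,5}->{3,4,5}
Constraint 4 (U != W) on D(U)={1,2,3,4,5,6} D(W)={2,3,4}: no change
So after all 4 constraints: D(U) = {1,2,3,4,5,6}

Answer: {1,2,3,4,5,6}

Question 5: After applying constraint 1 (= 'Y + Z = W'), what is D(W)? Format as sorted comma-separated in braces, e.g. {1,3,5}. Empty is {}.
Answer: {2,3,4,6}

Derivation:
Constraint 1 (Y + Z = W) on D(Y)={1,2,3,4} D(Z)={1,2,3,4,5,6} D(W)={1,2,3,4,6}: Z {1,2,3,4,5,6}->{1,2,3,4,5}; W {1,2,3,4,6}->{2,3,4,6}
So after constraint 1: D(W) = {2,3,4,6}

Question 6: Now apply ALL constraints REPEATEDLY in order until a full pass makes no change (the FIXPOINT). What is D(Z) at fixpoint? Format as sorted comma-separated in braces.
Answer: {}

Derivation:
pass 0 (initial): D(Z)={1,2,3,4,5,6}
pass 1: W {1,2,3,4,6}->{2,3,4}; Z {1,2,3,4,5,6}->{3,4,5}
pass 2: U {1,2,3,4,5,6}->{}; W {2,3,4}->{}; Y {1,2,3,4}->{1}; Z {3,4,5}->{}
pass 3: Y {1}->{}
pass 4: no change
Fixpoint after 4 passes: D(Z) = {}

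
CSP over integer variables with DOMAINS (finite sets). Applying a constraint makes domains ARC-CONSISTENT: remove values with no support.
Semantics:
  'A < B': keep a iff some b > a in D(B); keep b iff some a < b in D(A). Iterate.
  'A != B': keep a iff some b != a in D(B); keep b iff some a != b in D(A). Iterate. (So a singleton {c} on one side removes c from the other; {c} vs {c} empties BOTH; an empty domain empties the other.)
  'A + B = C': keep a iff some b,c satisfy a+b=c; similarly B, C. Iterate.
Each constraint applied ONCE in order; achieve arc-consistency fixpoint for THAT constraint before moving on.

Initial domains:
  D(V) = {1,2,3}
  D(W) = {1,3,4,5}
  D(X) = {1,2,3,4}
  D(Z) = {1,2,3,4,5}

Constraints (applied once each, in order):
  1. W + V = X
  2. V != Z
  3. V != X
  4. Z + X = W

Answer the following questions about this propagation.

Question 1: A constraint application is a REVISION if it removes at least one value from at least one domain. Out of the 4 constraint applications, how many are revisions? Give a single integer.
Constraint 1 (W + V = X) on D(W)={1,3,4,5} D(V)={1,2,3} D(X)={1,2,3,4}: W {1,3,4,5}->{1,3}; X {1,2,3,4}->{2,3,4} => REVISION
Constraint 2 (V != Z) on D(V)={1,2,3} D(Z)={1,2,3,4,5}: no change => not a revision
Constraint 3 (V != X) on D(V)={1,2,3} D(X)={2,3,4}: no change => not a revision
Constraint 4 (Z + X = W) on D(Z)={1,2,3,4,5} D(X)={2,3,4} D(W)={1,3}: Z {1,2,3,4,5}->{1}; X {2,3,4}->{2}; W {1,3}->{3} => REVISION
Total revisions = 2

Answer: 2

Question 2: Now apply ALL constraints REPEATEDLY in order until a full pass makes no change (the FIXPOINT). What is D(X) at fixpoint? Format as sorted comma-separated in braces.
Answer: {}

Derivation:
pass 0 (initial): D(X)={1,2,3,4}
pass 1: W {1,3,4,5}->{3}; X {1,2,3,4}->{2}; Z {1,2,3,4,5}->{1}
pass 2: V {1,2,3}->{}; W {3}->{}; X {2}->{}; Z {1}->{}
pass 3: no change
Fixpoint after 3 passes: D(X) = {}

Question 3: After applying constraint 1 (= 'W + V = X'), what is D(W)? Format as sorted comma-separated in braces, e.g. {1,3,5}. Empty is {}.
Answer: {1,3}

Derivation:
Constraint 1 (W + V = X) on D(W)={1,3,4,5} D(V)={1,2,3} D(X)={1,2,3,4}: W {1,3,4,5}->{1,3}; X {1,2,3,4}->{2,3,4}
So after constraint 1: D(W) = {1,3}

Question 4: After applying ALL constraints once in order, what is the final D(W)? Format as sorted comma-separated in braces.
Constraint 1 (W + V = X) on D(W)={1,3,4,5} D(V)={1,2,3} D(X)={1,2,3,4}: W {1,3,4,5}->{1,3}; X {1,2,3,4}->{2,3,4}
Constraint 2 (V != Z) on D(V)={1,2,3} D(Z)={1,2,3,4,5}: no change
Constraint 3 (V != X) on D(V)={1,2,3} D(X)={2,3,4}: no change
Constraint 4 (Z + X = W) on D(Z)={1,2,3,4,5} D(X)={2,3,4} D(W)={1,3}: Z {1,2,3,4,5}->{1}; X {2,3,4}->{2}; W {1,3}->{3}
So after all 4 constraints: D(W) = {3}

Answer: {3}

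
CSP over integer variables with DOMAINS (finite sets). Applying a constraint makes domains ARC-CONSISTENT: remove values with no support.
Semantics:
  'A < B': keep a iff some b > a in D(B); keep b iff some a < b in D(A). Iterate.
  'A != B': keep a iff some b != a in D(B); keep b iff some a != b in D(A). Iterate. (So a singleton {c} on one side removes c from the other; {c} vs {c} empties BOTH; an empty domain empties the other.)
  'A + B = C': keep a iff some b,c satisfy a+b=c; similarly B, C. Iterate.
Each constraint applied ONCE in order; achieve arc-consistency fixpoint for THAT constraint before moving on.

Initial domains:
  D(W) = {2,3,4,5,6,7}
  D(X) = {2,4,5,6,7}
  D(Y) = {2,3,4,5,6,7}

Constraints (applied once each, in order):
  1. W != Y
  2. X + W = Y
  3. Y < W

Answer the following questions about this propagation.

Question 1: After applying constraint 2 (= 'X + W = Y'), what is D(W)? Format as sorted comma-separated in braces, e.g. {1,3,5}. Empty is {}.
Answer: {2,3,4,5}

Derivation:
Constraint 1 (W != Y) on D(W)={2,3,4,5,6,7} D(Y)={2,3,4,5,6,7}: no change
Constraint 2 (X + W = Y) on D(X)={2,4,5,6,7} D(W)={2,3,4,5,6,7} D(Y)={2,3,4,5,6,7}: X {2,4,5,6,7}->{2,4,5}; W {2,3,4,5,6,7}->{2,3,4,5}; Y {2,3,4,5,6,7}->{4,5,6,7}
So after constraint 2: D(W) = {2,3,4,5}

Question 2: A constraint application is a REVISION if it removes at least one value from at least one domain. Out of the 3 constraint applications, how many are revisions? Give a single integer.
Answer: 2

Derivation:
Constraint 1 (W != Y) on D(W)={2,3,4,5,6,7} D(Y)={2,3,4,5,6,7}: no change => not a revision
Constraint 2 (X + W = Y) on D(X)={2,4,5,6,7} D(W)={2,3,4,5,6,7} D(Y)={2,3,4,5,6,7}: X {2,4,5,6,7}->{2,4,5}; W {2,3,4,5,6,7}->{2,3,4,5}; Y {2,3,4,5,6,7}->{4,5,6,7} => REVISION
Constraint 3 (Y < W) on D(Y)={4,5,6,7} D(W)={2,3,4,5}: Y {4,5,6,7}->{4}; W {2,3,4,5}->{5} => REVISION
Total revisions = 2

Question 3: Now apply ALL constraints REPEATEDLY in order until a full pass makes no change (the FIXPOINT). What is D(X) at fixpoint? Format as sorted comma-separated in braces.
pass 0 (initial): D(X)={2,4,5,6,7}
pass 1: W {2,3,4,5,6,7}->{5}; X {2,4,5,6,7}->{2,4,5}; Y {2,3,4,5,6,7}->{4}
pass 2: W {5}->{}; X {2,4,5}->{}; Y {4}->{}
pass 3: no change
Fixpoint after 3 passes: D(X) = {}

Answer: {}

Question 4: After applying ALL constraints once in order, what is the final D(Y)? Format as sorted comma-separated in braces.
Answer: {4}

Derivation:
Constraint 1 (W != Y) on D(W)={2,3,4,5,6,7} D(Y)={2,3,4,5,6,7}: no change
Constraint 2 (X + W = Y) on D(X)={2,4,5,6,7} D(W)={2,3,4,5,6,7} D(Y)={2,3,4,5,6,7}: X {2,4,5,6,7}->{2,4,5}; W {2,3,4,5,6,7}->{2,3,4,5}; Y {2,3,4,5,6,7}->{4,5,6,7}
Constraint 3 (Y < W) on D(Y)={4,5,6,7} D(W)={2,3,4,5}: Y {4,5,6,7}->{4}; W {2,3,4,5}->{5}
So after all 3 constraints: D(Y) = {4}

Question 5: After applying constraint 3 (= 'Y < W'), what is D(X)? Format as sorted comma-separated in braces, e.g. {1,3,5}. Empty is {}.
Answer: {2,4,5}

Derivation:
Constraint 1 (W != Y) on D(W)={2,3,4,5,6,7} D(Y)={2,3,4,5,6,7}: no change
Constraint 2 (X + W = Y) on D(X)={2,4,5,6,7} D(W)={2,3,4,5,6,7} D(Y)={2,3,4,5,6,7}: X {2,4,5,6,7}->{2,4,5}; W {2,3,4,5,6,7}->{2,3,4,5}; Y {2,3,4,5,6,7}->{4,5,6,7}
Constraint 3 (Y < W) on D(Y)={4,5,6,7} D(W)={2,3,4,5}: Y {4,5,6,7}->{4}; W {2,3,4,5}->{5}
So after constraint 3: D(X) = {2,4,5}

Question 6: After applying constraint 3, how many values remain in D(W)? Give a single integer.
Constraint 1 (W != Y) on D(W)={2,3,4,5,6,7} D(Y)={2,3,4,5,6,7}: no change
Constraint 2 (X + W = Y) on D(X)={2,4,5,6,7} D(W)={2,3,4,5,6,7} D(Y)={2,3,4,5,6,7}: X {2,4,5,6,7}->{2,4,5}; W {2,3,4,5,6,7}->{2,3,4,5}; Y {2,3,4,5,6,7}->{4,5,6,7}
Constraint 3 (Y < W) on D(Y)={4,5,6,7} D(W)={2,3,4,5}: Y {4,5,6,7}->{4}; W {2,3,4,5}->{5}
So after constraint 3: D(W)={5}, size = 1

Answer: 1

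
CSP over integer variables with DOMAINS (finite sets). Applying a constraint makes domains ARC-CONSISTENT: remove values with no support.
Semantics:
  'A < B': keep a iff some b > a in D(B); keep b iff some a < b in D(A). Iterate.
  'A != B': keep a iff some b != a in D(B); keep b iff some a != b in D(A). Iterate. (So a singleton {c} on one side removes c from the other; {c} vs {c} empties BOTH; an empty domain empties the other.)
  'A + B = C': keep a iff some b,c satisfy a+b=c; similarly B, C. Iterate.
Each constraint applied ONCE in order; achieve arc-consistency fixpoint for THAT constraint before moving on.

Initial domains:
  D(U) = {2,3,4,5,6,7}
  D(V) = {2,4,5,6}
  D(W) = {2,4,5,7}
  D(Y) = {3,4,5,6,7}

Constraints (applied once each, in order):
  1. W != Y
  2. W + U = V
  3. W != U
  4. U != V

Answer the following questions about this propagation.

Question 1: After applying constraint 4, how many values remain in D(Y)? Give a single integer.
Answer: 5

Derivation:
Constraint 1 (W != Y) on D(W)={2,4,5,7} D(Y)={3,4,5,6,7}: no change
Constraint 2 (W + U = V) on D(W)={2,4,5,7} D(U)={2,3,4,5,6,7} D(V)={2,4,5,6}: W {2,4,5,7}->{2,4}; U {2,3,4,5,6,7}->{2,3,4}; V {2,4,5,6}->{4,5,6}
Constraint 3 (W != U) on D(W)={2,4} D(U)={2,3,4}: no change
Constraint 4 (U != V) on D(U)={2,3,4} D(V)={4,5,6}: no change
So after constraint 4: D(Y)={3,4,5,6,7}, size = 5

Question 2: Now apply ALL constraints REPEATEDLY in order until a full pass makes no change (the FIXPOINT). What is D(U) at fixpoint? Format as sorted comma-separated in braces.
Answer: {2,3,4}

Derivation:
pass 0 (initial): D(U)={2,3,4,5,6,7}
pass 1: U {2,3,4,5,6,7}->{2,3,4}; V {2,4,5,6}->{4,5,6}; W {2,4,5,7}->{2,4}
pass 2: no change
Fixpoint after 2 passes: D(U) = {2,3,4}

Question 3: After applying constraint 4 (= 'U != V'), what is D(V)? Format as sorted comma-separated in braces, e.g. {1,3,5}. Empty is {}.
Constraint 1 (W != Y) on D(W)={2,4,5,7} D(Y)={3,4,5,6,7}: no change
Constraint 2 (W + U = V) on D(W)={2,4,5,7} D(U)={2,3,4,5,6,7} D(V)={2,4,5,6}: W {2,4,5,7}->{2,4}; U {2,3,4,5,6,7}->{2,3,4}; V {2,4,5,6}->{4,5,6}
Constraint 3 (W != U) on D(W)={2,4} D(U)={2,3,4}: no change
Constraint 4 (U != V) on D(U)={2,3,4} D(V)={4,5,6}: no change
So after constraint 4: D(V) = {4,5,6}

Answer: {4,5,6}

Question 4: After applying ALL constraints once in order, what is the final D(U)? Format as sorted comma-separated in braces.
Answer: {2,3,4}

Derivation:
Constraint 1 (W != Y) on D(W)={2,4,5,7} D(Y)={3,4,5,6,7}: no change
Constraint 2 (W + U = V) on D(W)={2,4,5,7} D(U)={2,3,4,5,6,7} D(V)={2,4,5,6}: W {2,4,5,7}->{2,4}; U {2,3,4,5,6,7}->{2,3,4}; V {2,4,5,6}->{4,5,6}
Constraint 3 (W != U) on D(W)={2,4} D(U)={2,3,4}: no change
Constraint 4 (U != V) on D(U)={2,3,4} D(V)={4,5,6}: no change
So after all 4 constraints: D(U) = {2,3,4}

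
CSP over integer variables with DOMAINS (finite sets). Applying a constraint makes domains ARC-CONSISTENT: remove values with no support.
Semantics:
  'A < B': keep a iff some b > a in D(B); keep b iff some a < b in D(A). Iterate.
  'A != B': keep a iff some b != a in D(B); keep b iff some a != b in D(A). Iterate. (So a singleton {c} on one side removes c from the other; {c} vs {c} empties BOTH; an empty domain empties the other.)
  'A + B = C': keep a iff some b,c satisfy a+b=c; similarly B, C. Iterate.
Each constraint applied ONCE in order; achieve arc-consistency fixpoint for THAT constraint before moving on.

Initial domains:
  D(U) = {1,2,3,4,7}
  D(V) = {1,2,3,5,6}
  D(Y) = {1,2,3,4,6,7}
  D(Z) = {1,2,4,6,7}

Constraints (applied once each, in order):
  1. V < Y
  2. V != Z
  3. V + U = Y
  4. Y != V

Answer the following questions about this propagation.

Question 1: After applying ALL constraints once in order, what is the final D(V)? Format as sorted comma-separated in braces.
Constraint 1 (V < Y) on D(V)={1,2,3,5,6} D(Y)={1,2,3,4,6,7}: Y {1,2,3,4,6,7}->{2,3,4,6,7}
Constraint 2 (V != Z) on D(V)={1,2,3,5,6} D(Z)={1,2,4,6,7}: no change
Constraint 3 (V + U = Y) on D(V)={1,2,3,5,6} D(U)={1,2,3,4,7} D(Y)={2,3,4,6,7}: U {1,2,3,4,7}->{1,2,3,4}
Constraint 4 (Y != V) on D(Y)={2,3,4,6,7} D(V)={1,2,3,5,6}: no change
So after all 4 constraints: D(V) = {1,2,3,5,6}

Answer: {1,2,3,5,6}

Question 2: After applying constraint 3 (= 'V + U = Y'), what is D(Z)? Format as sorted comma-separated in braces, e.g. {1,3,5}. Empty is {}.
Answer: {1,2,4,6,7}

Derivation:
Constraint 1 (V < Y) on D(V)={1,2,3,5,6} D(Y)={1,2,3,4,6,7}: Y {1,2,3,4,6,7}->{2,3,4,6,7}
Constraint 2 (V != Z) on D(V)={1,2,3,5,6} D(Z)={1,2,4,6,7}: no change
Constraint 3 (V + U = Y) on D(V)={1,2,3,5,6} D(U)={1,2,3,4,7} D(Y)={2,3,4,6,7}: U {1,2,3,4,7}->{1,2,3,4}
So after constraint 3: D(Z) = {1,2,4,6,7}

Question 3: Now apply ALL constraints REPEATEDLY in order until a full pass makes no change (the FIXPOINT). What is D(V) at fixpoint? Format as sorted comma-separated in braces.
Answer: {1,2,3,5,6}

Derivation:
pass 0 (initial): D(V)={1,2,3,5,6}
pass 1: U {1,2,3,4,7}->{1,2,3,4}; Y {1,2,3,4,6,7}->{2,3,4,6,7}
pass 2: no change
Fixpoint after 2 passes: D(V) = {1,2,3,5,6}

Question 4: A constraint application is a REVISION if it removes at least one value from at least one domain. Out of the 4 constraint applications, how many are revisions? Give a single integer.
Answer: 2

Derivation:
Constraint 1 (V < Y) on D(V)={1,2,3,5,6} D(Y)={1,2,3,4,6,7}: Y {1,2,3,4,6,7}->{2,3,4,6,7} => REVISION
Constraint 2 (V != Z) on D(V)={1,2,3,5,6} D(Z)={1,2,4,6,7}: no change => not a revision
Constraint 3 (V + U = Y) on D(V)={1,2,3,5,6} D(U)={1,2,3,4,7} D(Y)={2,3,4,6,7}: U {1,2,3,4,7}->{1,2,3,4} => REVISION
Constraint 4 (Y != V) on D(Y)={2,3,4,6,7} D(V)={1,2,3,5,6}: no change => not a revision
Total revisions = 2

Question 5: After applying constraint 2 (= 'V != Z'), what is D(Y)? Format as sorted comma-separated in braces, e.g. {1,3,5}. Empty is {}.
Constraint 1 (V < Y) on D(V)={1,2,3,5,6} D(Y)={1,2,3,4,6,7}: Y {1,2,3,4,6,7}->{2,3,4,6,7}
Constraint 2 (V != Z) on D(V)={1,2,3,5,6} D(Z)={1,2,4,6,7}: no change
So after constraint 2: D(Y) = {2,3,4,6,7}

Answer: {2,3,4,6,7}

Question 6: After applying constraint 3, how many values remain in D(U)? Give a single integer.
Constraint 1 (V < Y) on D(V)={1,2,3,5,6} D(Y)={1,2,3,4,6,7}: Y {1,2,3,4,6,7}->{2,3,4,6,7}
Constraint 2 (V != Z) on D(V)={1,2,3,5,6} D(Z)={1,2,4,6,7}: no change
Constraint 3 (V + U = Y) on D(V)={1,2,3,5,6} D(U)={1,2,3,4,7} D(Y)={2,3,4,6,7}: U {1,2,3,4,7}->{1,2,3,4}
So after constraint 3: D(U)={1,2,3,4}, size = 4

Answer: 4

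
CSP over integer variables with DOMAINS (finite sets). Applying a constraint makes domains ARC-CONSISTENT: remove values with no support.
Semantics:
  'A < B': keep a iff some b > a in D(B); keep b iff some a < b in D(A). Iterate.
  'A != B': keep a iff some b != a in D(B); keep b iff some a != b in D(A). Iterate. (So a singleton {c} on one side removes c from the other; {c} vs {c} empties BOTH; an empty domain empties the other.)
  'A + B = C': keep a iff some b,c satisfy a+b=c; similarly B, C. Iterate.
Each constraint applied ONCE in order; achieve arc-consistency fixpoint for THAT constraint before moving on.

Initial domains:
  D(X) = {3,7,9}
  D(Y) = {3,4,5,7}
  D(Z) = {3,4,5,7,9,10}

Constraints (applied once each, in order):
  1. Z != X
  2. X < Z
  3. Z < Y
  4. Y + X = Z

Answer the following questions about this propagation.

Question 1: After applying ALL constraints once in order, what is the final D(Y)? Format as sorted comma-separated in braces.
Answer: {}

Derivation:
Constraint 1 (Z != X) on D(Z)={3,4,5,7,9,10} D(X)={3,7,9}: no change
Constraint 2 (X < Z) on D(X)={3,7,9} D(Z)={3,4,5,7,9,10}: Z {3,4,5,7,9,10}->{4,5,7,9,10}
Constraint 3 (Z < Y) on D(Z)={4,5,7,9,10} D(Y)={3,4,5,7}: Z {4,5,7,9,10}->{4,5}; Y {3,4,5,7}->{5,7}
Constraint 4 (Y + X = Z) on D(Y)={5,7} D(X)={3,7,9} D(Z)={4,5}: Y {5,7}->{}; X {3,7,9}->{}; Z {4,5}->{}
So after all 4 constraints: D(Y) = {}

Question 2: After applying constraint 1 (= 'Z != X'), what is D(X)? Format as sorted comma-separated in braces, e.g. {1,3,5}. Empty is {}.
Answer: {3,7,9}

Derivation:
Constraint 1 (Z != X) on D(Z)={3,4,5,7,9,10} D(X)={3,7,9}: no change
So after constraint 1: D(X) = {3,7,9}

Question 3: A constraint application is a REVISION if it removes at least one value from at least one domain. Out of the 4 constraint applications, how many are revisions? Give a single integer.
Answer: 3

Derivation:
Constraint 1 (Z != X) on D(Z)={3,4,5,7,9,10} D(X)={3,7,9}: no change => not a revision
Constraint 2 (X < Z) on D(X)={3,7,9} D(Z)={3,4,5,7,9,10}: Z {3,4,5,7,9,10}->{4,5,7,9,10} => REVISION
Constraint 3 (Z < Y) on D(Z)={4,5,7,9,10} D(Y)={3,4,5,7}: Z {4,5,7,9,10}->{4,5}; Y {3,4,5,7}->{5,7} => REVISION
Constraint 4 (Y + X = Z) on D(Y)={5,7} D(X)={3,7,9} D(Z)={4,5}: Y {5,7}->{}; X {3,7,9}->{}; Z {4,5}->{} => REVISION
Total revisions = 3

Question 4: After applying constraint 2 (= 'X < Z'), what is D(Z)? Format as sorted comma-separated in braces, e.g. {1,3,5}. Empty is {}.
Constraint 1 (Z != X) on D(Z)={3,4,5,7,9,10} D(X)={3,7,9}: no change
Constraint 2 (X < Z) on D(X)={3,7,9} D(Z)={3,4,5,7,9,10}: Z {3,4,5,7,9,10}->{4,5,7,9,10}
So after constraint 2: D(Z) = {4,5,7,9,10}

Answer: {4,5,7,9,10}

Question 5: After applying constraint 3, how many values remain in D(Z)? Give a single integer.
Constraint 1 (Z != X) on D(Z)={3,4,5,7,9,10} D(X)={3,7,9}: no change
Constraint 2 (X < Z) on D(X)={3,7,9} D(Z)={3,4,5,7,9,10}: Z {3,4,5,7,9,10}->{4,5,7,9,10}
Constraint 3 (Z < Y) on D(Z)={4,5,7,9,10} D(Y)={3,4,5,7}: Z {4,5,7,9,10}->{4,5}; Y {3,4,5,7}->{5,7}
So after constraint 3: D(Z)={4,5}, size = 2

Answer: 2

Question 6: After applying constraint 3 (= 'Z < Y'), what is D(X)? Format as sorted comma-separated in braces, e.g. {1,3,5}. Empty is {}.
Answer: {3,7,9}

Derivation:
Constraint 1 (Z != X) on D(Z)={3,4,5,7,9,10} D(X)={3,7,9}: no change
Constraint 2 (X < Z) on D(X)={3,7,9} D(Z)={3,4,5,7,9,10}: Z {3,4,5,7,9,10}->{4,5,7,9,10}
Constraint 3 (Z < Y) on D(Z)={4,5,7,9,10} D(Y)={3,4,5,7}: Z {4,5,7,9,10}->{4,5}; Y {3,4,5,7}->{5,7}
So after constraint 3: D(X) = {3,7,9}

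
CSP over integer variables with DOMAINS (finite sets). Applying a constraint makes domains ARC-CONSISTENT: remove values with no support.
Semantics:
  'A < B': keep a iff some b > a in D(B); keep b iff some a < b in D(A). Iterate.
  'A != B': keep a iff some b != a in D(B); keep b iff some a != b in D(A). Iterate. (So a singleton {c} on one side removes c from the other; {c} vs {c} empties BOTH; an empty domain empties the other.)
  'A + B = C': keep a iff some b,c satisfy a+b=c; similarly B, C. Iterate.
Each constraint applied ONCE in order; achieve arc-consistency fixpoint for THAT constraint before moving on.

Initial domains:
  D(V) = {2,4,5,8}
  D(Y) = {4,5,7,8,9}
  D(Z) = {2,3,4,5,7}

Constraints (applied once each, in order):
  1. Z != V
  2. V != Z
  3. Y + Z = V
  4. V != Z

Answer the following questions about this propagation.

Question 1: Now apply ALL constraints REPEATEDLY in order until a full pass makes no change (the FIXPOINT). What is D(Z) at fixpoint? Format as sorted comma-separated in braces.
Answer: {3,4}

Derivation:
pass 0 (initial): D(Z)={2,3,4,5,7}
pass 1: V {2,4,5,8}->{8}; Y {4,5,7,8,9}->{4,5}; Z {2,3,4,5,7}->{3,4}
pass 2: no change
Fixpoint after 2 passes: D(Z) = {3,4}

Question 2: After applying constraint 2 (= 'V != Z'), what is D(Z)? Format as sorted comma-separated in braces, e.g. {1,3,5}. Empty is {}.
Constraint 1 (Z != V) on D(Z)={2,3,4,5,7} D(V)={2,4,5,8}: no change
Constraint 2 (V != Z) on D(V)={2,4,5,8} D(Z)={2,3,4,5,7}: no change
So after constraint 2: D(Z) = {2,3,4,5,7}

Answer: {2,3,4,5,7}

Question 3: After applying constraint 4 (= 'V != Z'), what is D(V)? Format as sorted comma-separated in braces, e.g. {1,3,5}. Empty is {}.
Answer: {8}

Derivation:
Constraint 1 (Z != V) on D(Z)={2,3,4,5,7} D(V)={2,4,5,8}: no change
Constraint 2 (V != Z) on D(V)={2,4,5,8} D(Z)={2,3,4,5,7}: no change
Constraint 3 (Y + Z = V) on D(Y)={4,5,7,8,9} D(Z)={2,3,4,5,7} D(V)={2,4,5,8}: Y {4,5,7,8,9}->{4,5}; Z {2,3,4,5,7}->{3,4}; V {2,4,5,8}->{8}
Constraint 4 (V != Z) on D(V)={8} D(Z)={3,4}: no change
So after constraint 4: D(V) = {8}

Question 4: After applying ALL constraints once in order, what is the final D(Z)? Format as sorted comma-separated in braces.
Constraint 1 (Z != V) on D(Z)={2,3,4,5,7} D(V)={2,4,5,8}: no change
Constraint 2 (V != Z) on D(V)={2,4,5,8} D(Z)={2,3,4,5,7}: no change
Constraint 3 (Y + Z = V) on D(Y)={4,5,7,8,9} D(Z)={2,3,4,5,7} D(V)={2,4,5,8}: Y {4,5,7,8,9}->{4,5}; Z {2,3,4,5,7}->{3,4}; V {2,4,5,8}->{8}
Constraint 4 (V != Z) on D(V)={8} D(Z)={3,4}: no change
So after all 4 constraints: D(Z) = {3,4}

Answer: {3,4}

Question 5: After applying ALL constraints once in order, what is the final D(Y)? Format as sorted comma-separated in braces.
Answer: {4,5}

Derivation:
Constraint 1 (Z != V) on D(Z)={2,3,4,5,7} D(V)={2,4,5,8}: no change
Constraint 2 (V != Z) on D(V)={2,4,5,8} D(Z)={2,3,4,5,7}: no change
Constraint 3 (Y + Z = V) on D(Y)={4,5,7,8,9} D(Z)={2,3,4,5,7} D(V)={2,4,5,8}: Y {4,5,7,8,9}->{4,5}; Z {2,3,4,5,7}->{3,4}; V {2,4,5,8}->{8}
Constraint 4 (V != Z) on D(V)={8} D(Z)={3,4}: no change
So after all 4 constraints: D(Y) = {4,5}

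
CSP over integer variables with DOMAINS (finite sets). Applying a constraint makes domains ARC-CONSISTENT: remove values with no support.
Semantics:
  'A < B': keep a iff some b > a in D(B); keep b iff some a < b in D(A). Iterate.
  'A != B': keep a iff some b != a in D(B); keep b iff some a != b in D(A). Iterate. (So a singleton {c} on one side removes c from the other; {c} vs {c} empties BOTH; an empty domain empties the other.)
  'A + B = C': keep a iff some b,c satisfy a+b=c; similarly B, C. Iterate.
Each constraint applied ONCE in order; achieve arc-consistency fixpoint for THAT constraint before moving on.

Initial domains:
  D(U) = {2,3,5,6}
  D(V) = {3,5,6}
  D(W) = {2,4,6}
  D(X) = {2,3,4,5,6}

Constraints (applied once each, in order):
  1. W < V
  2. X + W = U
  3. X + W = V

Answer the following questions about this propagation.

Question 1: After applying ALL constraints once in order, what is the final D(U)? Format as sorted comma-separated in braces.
Constraint 1 (W < V) on D(W)={2,4,6} D(V)={3,5,6}: W {2,4,6}->{2,4}
Constraint 2 (X + W = U) on D(X)={2,3,4,5,6} D(W)={2,4} D(U)={2,3,5,6}: X {2,3,4,5,6}->{2,3,4}; U {2,3,5,6}->{5,6}
Constraint 3 (X + W = V) on D(X)={2,3,4} D(W)={2,4} D(V)={3,5,6}: V {3,5,6}->{5,6}
So after all 3 constraints: D(U) = {5,6}

Answer: {5,6}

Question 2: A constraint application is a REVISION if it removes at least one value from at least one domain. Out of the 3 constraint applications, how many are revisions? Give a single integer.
Constraint 1 (W < V) on D(W)={2,4,6} D(V)={3,5,6}: W {2,4,6}->{2,4} => REVISION
Constraint 2 (X + W = U) on D(X)={2,3,4,5,6} D(W)={2,4} D(U)={2,3,5,6}: X {2,3,4,5,6}->{2,3,4}; U {2,3,5,6}->{5,6} => REVISION
Constraint 3 (X + W = V) on D(X)={2,3,4} D(W)={2,4} D(V)={3,5,6}: V {3,5,6}->{5,6} => REVISION
Total revisions = 3

Answer: 3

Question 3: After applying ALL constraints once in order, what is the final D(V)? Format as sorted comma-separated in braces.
Answer: {5,6}

Derivation:
Constraint 1 (W < V) on D(W)={2,4,6} D(V)={3,5,6}: W {2,4,6}->{2,4}
Constraint 2 (X + W = U) on D(X)={2,3,4,5,6} D(W)={2,4} D(U)={2,3,5,6}: X {2,3,4,5,6}->{2,3,4}; U {2,3,5,6}->{5,6}
Constraint 3 (X + W = V) on D(X)={2,3,4} D(W)={2,4} D(V)={3,5,6}: V {3,5,6}->{5,6}
So after all 3 constraints: D(V) = {5,6}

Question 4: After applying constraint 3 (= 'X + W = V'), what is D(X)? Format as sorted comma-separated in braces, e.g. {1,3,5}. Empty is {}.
Constraint 1 (W < V) on D(W)={2,4,6} D(V)={3,5,6}: W {2,4,6}->{2,4}
Constraint 2 (X + W = U) on D(X)={2,3,4,5,6} D(W)={2,4} D(U)={2,3,5,6}: X {2,3,4,5,6}->{2,3,4}; U {2,3,5,6}->{5,6}
Constraint 3 (X + W = V) on D(X)={2,3,4} D(W)={2,4} D(V)={3,5,6}: V {3,5,6}->{5,6}
So after constraint 3: D(X) = {2,3,4}

Answer: {2,3,4}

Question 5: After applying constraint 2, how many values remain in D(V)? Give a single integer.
Answer: 3

Derivation:
Constraint 1 (W < V) on D(W)={2,4,6} D(V)={3,5,6}: W {2,4,6}->{2,4}
Constraint 2 (X + W = U) on D(X)={2,3,4,5,6} D(W)={2,4} D(U)={2,3,5,6}: X {2,3,4,5,6}->{2,3,4}; U {2,3,5,6}->{5,6}
So after constraint 2: D(V)={3,5,6}, size = 3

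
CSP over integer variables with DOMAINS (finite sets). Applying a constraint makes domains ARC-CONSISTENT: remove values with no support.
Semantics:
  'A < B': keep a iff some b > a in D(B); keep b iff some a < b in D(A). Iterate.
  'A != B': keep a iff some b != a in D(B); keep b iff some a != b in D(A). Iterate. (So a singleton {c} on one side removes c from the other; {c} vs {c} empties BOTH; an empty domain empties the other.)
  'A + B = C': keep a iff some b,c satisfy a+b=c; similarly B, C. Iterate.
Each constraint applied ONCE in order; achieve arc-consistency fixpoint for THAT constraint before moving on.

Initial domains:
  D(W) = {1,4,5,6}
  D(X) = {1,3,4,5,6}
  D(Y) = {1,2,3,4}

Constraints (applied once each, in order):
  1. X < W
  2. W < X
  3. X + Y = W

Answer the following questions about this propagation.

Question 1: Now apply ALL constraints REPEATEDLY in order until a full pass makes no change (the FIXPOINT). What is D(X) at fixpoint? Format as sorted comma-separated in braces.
Answer: {}

Derivation:
pass 0 (initial): D(X)={1,3,4,5,6}
pass 1: W {1,4,5,6}->{}; X {1,3,4,5,6}->{}; Y {1,2,3,4}->{}
pass 2: no change
Fixpoint after 2 passes: D(X) = {}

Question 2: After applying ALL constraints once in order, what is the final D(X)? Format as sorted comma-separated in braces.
Constraint 1 (X < W) on D(X)={1,3,4,5,6} D(W)={1,4,5,6}: X {1,3,4,5,6}->{1,3,4,5}; W {1,4,5,6}->{4,5,6}
Constraint 2 (W < X) on D(W)={4,5,6} D(X)={1,3,4,5}: W {4,5,6}->{4}; X {1,3,4,5}->{5}
Constraint 3 (X + Y = W) on D(X)={5} D(Y)={1,2,3,4} D(W)={4}: X {5}->{}; Y {1,2,3,4}->{}; W {4}->{}
So after all 3 constraints: D(X) = {}

Answer: {}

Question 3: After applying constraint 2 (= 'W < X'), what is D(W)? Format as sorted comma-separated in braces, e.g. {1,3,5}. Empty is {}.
Constraint 1 (X < W) on D(X)={1,3,4,5,6} D(W)={1,4,5,6}: X {1,3,4,5,6}->{1,3,4,5}; W {1,4,5,6}->{4,5,6}
Constraint 2 (W < X) on D(W)={4,5,6} D(X)={1,3,4,5}: W {4,5,6}->{4}; X {1,3,4,5}->{5}
So after constraint 2: D(W) = {4}

Answer: {4}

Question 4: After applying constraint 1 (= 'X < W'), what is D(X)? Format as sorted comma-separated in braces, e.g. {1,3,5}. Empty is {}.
Constraint 1 (X < W) on D(X)={1,3,4,5,6} D(W)={1,4,5,6}: X {1,3,4,5,6}->{1,3,4,5}; W {1,4,5,6}->{4,5,6}
So after constraint 1: D(X) = {1,3,4,5}

Answer: {1,3,4,5}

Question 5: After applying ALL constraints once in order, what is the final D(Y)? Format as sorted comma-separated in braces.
Answer: {}

Derivation:
Constraint 1 (X < W) on D(X)={1,3,4,5,6} D(W)={1,4,5,6}: X {1,3,4,5,6}->{1,3,4,5}; W {1,4,5,6}->{4,5,6}
Constraint 2 (W < X) on D(W)={4,5,6} D(X)={1,3,4,5}: W {4,5,6}->{4}; X {1,3,4,5}->{5}
Constraint 3 (X + Y = W) on D(X)={5} D(Y)={1,2,3,4} D(W)={4}: X {5}->{}; Y {1,2,3,4}->{}; W {4}->{}
So after all 3 constraints: D(Y) = {}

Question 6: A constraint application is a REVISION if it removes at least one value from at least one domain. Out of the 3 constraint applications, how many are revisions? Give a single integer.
Constraint 1 (X < W) on D(X)={1,3,4,5,6} D(W)={1,4,5,6}: X {1,3,4,5,6}->{1,3,4,5}; W {1,4,5,6}->{4,5,6} => REVISION
Constraint 2 (W < X) on D(W)={4,5,6} D(X)={1,3,4,5}: W {4,5,6}->{4}; X {1,3,4,5}->{5} => REVISION
Constraint 3 (X + Y = W) on D(X)={5} D(Y)={1,2,3,4} D(W)={4}: X {5}->{}; Y {1,2,3,4}->{}; W {4}->{} => REVISION
Total revisions = 3

Answer: 3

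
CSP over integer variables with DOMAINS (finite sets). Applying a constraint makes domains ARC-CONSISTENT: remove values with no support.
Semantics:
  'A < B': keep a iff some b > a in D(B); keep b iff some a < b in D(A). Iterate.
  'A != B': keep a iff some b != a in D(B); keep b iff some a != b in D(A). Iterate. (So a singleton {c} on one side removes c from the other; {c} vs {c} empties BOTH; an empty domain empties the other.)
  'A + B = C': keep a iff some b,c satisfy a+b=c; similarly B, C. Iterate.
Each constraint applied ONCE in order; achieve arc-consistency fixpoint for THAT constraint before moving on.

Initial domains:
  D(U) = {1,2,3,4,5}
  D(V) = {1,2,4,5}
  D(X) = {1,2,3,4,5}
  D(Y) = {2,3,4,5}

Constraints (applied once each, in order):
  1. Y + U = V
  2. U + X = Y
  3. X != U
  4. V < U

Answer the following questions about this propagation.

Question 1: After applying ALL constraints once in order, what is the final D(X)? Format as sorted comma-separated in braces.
Constraint 1 (Y + U = V) on D(Y)={2,3,4,5} D(U)={1,2,3,4,5} D(V)={1,2,4,5}: Y {2,3,4,5}->{2,3,4}; U {1,2,3,4,5}->{1,2,3}; V {1,2,4,5}->{4,5}
Constraint 2 (U + X = Y) on D(U)={1,2,3} D(X)={1,2,3,4,5} D(Y)={2,3,4}: X {1,2,3,4,5}->{1,2,3}
Constraint 3 (X != U) on D(X)={1,2,3} D(U)={1,2,3}: no change
Constraint 4 (V < U) on D(V)={4,5} D(U)={1,2,3}: V {4,5}->{}; U {1,2,3}->{}
So after all 4 constraints: D(X) = {1,2,3}

Answer: {1,2,3}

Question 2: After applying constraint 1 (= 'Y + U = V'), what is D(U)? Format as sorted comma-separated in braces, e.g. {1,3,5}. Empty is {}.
Constraint 1 (Y + U = V) on D(Y)={2,3,4,5} D(U)={1,2,3,4,5} D(V)={1,2,4,5}: Y {2,3,4,5}->{2,3,4}; U {1,2,3,4,5}->{1,2,3}; V {1,2,4,5}->{4,5}
So after constraint 1: D(U) = {1,2,3}

Answer: {1,2,3}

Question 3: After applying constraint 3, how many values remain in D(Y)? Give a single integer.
Constraint 1 (Y + U = V) on D(Y)={2,3,4,5} D(U)={1,2,3,4,5} D(V)={1,2,4,5}: Y {2,3,4,5}->{2,3,4}; U {1,2,3,4,5}->{1,2,3}; V {1,2,4,5}->{4,5}
Constraint 2 (U + X = Y) on D(U)={1,2,3} D(X)={1,2,3,4,5} D(Y)={2,3,4}: X {1,2,3,4,5}->{1,2,3}
Constraint 3 (X != U) on D(X)={1,2,3} D(U)={1,2,3}: no change
So after constraint 3: D(Y)={2,3,4}, size = 3

Answer: 3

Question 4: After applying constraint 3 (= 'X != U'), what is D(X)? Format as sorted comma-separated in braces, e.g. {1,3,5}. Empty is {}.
Constraint 1 (Y + U = V) on D(Y)={2,3,4,5} D(U)={1,2,3,4,5} D(V)={1,2,4,5}: Y {2,3,4,5}->{2,3,4}; U {1,2,3,4,5}->{1,2,3}; V {1,2,4,5}->{4,5}
Constraint 2 (U + X = Y) on D(U)={1,2,3} D(X)={1,2,3,4,5} D(Y)={2,3,4}: X {1,2,3,4,5}->{1,2,3}
Constraint 3 (X != U) on D(X)={1,2,3} D(U)={1,2,3}: no change
So after constraint 3: D(X) = {1,2,3}

Answer: {1,2,3}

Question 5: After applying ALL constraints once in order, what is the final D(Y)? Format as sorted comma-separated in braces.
Constraint 1 (Y + U = V) on D(Y)={2,3,4,5} D(U)={1,2,3,4,5} D(V)={1,2,4,5}: Y {2,3,4,5}->{2,3,4}; U {1,2,3,4,5}->{1,2,3}; V {1,2,4,5}->{4,5}
Constraint 2 (U + X = Y) on D(U)={1,2,3} D(X)={1,2,3,4,5} D(Y)={2,3,4}: X {1,2,3,4,5}->{1,2,3}
Constraint 3 (X != U) on D(X)={1,2,3} D(U)={1,2,3}: no change
Constraint 4 (V < U) on D(V)={4,5} D(U)={1,2,3}: V {4,5}->{}; U {1,2,3}->{}
So after all 4 constraints: D(Y) = {2,3,4}

Answer: {2,3,4}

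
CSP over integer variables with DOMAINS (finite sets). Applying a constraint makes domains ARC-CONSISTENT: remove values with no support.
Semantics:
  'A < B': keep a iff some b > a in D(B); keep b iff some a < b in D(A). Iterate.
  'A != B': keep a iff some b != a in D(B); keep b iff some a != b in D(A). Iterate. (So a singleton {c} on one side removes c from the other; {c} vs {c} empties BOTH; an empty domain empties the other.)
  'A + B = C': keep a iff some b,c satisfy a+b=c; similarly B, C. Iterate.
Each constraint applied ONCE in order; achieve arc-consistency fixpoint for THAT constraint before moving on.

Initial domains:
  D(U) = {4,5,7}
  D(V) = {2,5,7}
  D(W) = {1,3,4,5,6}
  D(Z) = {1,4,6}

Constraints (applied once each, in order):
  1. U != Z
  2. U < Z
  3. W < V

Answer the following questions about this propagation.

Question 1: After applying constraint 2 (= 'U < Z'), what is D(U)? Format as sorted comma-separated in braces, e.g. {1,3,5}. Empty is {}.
Constraint 1 (U != Z) on D(U)={4,5,7} D(Z)={1,4,6}: no change
Constraint 2 (U < Z) on D(U)={4,5,7} D(Z)={1,4,6}: U {4,5,7}->{4,5}; Z {1,4,6}->{6}
So after constraint 2: D(U) = {4,5}

Answer: {4,5}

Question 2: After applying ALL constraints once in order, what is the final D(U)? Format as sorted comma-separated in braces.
Answer: {4,5}

Derivation:
Constraint 1 (U != Z) on D(U)={4,5,7} D(Z)={1,4,6}: no change
Constraint 2 (U < Z) on D(U)={4,5,7} D(Z)={1,4,6}: U {4,5,7}->{4,5}; Z {1,4,6}->{6}
Constraint 3 (W < V) on D(W)={1,3,4,5,6} D(V)={2,5,7}: no change
So after all 3 constraints: D(U) = {4,5}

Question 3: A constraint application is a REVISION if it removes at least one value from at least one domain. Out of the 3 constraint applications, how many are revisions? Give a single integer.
Answer: 1

Derivation:
Constraint 1 (U != Z) on D(U)={4,5,7} D(Z)={1,4,6}: no change => not a revision
Constraint 2 (U < Z) on D(U)={4,5,7} D(Z)={1,4,6}: U {4,5,7}->{4,5}; Z {1,4,6}->{6} => REVISION
Constraint 3 (W < V) on D(W)={1,3,4,5,6} D(V)={2,5,7}: no change => not a revision
Total revisions = 1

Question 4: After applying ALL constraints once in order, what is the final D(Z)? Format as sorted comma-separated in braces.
Answer: {6}

Derivation:
Constraint 1 (U != Z) on D(U)={4,5,7} D(Z)={1,4,6}: no change
Constraint 2 (U < Z) on D(U)={4,5,7} D(Z)={1,4,6}: U {4,5,7}->{4,5}; Z {1,4,6}->{6}
Constraint 3 (W < V) on D(W)={1,3,4,5,6} D(V)={2,5,7}: no change
So after all 3 constraints: D(Z) = {6}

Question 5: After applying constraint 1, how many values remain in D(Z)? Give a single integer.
Answer: 3

Derivation:
Constraint 1 (U != Z) on D(U)={4,5,7} D(Z)={1,4,6}: no change
So after constraint 1: D(Z)={1,4,6}, size = 3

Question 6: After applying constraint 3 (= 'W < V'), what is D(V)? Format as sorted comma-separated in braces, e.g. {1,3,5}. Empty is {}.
Answer: {2,5,7}

Derivation:
Constraint 1 (U != Z) on D(U)={4,5,7} D(Z)={1,4,6}: no change
Constraint 2 (U < Z) on D(U)={4,5,7} D(Z)={1,4,6}: U {4,5,7}->{4,5}; Z {1,4,6}->{6}
Constraint 3 (W < V) on D(W)={1,3,4,5,6} D(V)={2,5,7}: no change
So after constraint 3: D(V) = {2,5,7}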